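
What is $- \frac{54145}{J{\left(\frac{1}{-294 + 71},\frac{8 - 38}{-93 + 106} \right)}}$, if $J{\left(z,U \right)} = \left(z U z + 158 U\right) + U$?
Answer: $\frac{538515341}{3649344} \approx 147.56$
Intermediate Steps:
$J{\left(z,U \right)} = 159 U + U z^{2}$ ($J{\left(z,U \right)} = \left(U z z + 158 U\right) + U = \left(U z^{2} + 158 U\right) + U = \left(158 U + U z^{2}\right) + U = 159 U + U z^{2}$)
$- \frac{54145}{J{\left(\frac{1}{-294 + 71},\frac{8 - 38}{-93 + 106} \right)}} = - \frac{54145}{\frac{8 - 38}{-93 + 106} \left(159 + \left(\frac{1}{-294 + 71}\right)^{2}\right)} = - \frac{54145}{- \frac{30}{13} \left(159 + \left(\frac{1}{-223}\right)^{2}\right)} = - \frac{54145}{\left(-30\right) \frac{1}{13} \left(159 + \left(- \frac{1}{223}\right)^{2}\right)} = - \frac{54145}{\left(- \frac{30}{13}\right) \left(159 + \frac{1}{49729}\right)} = - \frac{54145}{\left(- \frac{30}{13}\right) \frac{7906912}{49729}} = - \frac{54145}{- \frac{18246720}{49729}} = \left(-54145\right) \left(- \frac{49729}{18246720}\right) = \frac{538515341}{3649344}$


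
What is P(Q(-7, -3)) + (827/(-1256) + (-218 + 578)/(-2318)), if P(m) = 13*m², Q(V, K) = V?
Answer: 926098875/1455704 ≈ 636.19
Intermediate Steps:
P(Q(-7, -3)) + (827/(-1256) + (-218 + 578)/(-2318)) = 13*(-7)² + (827/(-1256) + (-218 + 578)/(-2318)) = 13*49 + (827*(-1/1256) + 360*(-1/2318)) = 637 + (-827/1256 - 180/1159) = 637 - 1184573/1455704 = 926098875/1455704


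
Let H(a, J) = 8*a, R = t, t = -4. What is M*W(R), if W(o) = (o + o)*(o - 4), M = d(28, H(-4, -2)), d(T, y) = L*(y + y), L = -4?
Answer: 16384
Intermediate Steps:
R = -4
d(T, y) = -8*y (d(T, y) = -4*(y + y) = -8*y)
M = 256 (M = -64*(-4) = -8*(-32) = 256)
W(o) = 2*o*(-4 + o) (W(o) = (2*o)*(-4 + o) = 2*o*(-4 + o))
M*W(R) = 256*(2*(-4)*(-4 - 4)) = 256*(2*(-4)*(-8)) = 256*64 = 16384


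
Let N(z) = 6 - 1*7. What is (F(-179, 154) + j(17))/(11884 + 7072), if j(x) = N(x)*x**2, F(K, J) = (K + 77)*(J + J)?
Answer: -31705/18956 ≈ -1.6726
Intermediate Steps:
N(z) = -1 (N(z) = 6 - 7 = -1)
F(K, J) = 2*J*(77 + K) (F(K, J) = (77 + K)*(2*J) = 2*J*(77 + K))
j(x) = -x**2
(F(-179, 154) + j(17))/(11884 + 7072) = (2*154*(77 - 179) - 1*17**2)/(11884 + 7072) = (2*154*(-102) - 1*289)/18956 = (-31416 - 289)*(1/18956) = -31705*1/18956 = -31705/18956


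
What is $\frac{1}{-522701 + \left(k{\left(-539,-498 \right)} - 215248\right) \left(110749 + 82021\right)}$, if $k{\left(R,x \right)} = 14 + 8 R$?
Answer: $- \frac{1}{42322405121} \approx -2.3628 \cdot 10^{-11}$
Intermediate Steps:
$\frac{1}{-522701 + \left(k{\left(-539,-498 \right)} - 215248\right) \left(110749 + 82021\right)} = \frac{1}{-522701 + \left(\left(14 + 8 \left(-539\right)\right) - 215248\right) \left(110749 + 82021\right)} = \frac{1}{-522701 + \left(\left(14 - 4312\right) - 215248\right) 192770} = \frac{1}{-522701 + \left(-4298 - 215248\right) 192770} = \frac{1}{-522701 - 42321882420} = \frac{1}{-42322405121} = - \frac{1}{42322405121}$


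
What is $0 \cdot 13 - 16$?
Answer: $-16$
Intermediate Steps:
$0 \cdot 13 - 16 = 0 - 16 = -16$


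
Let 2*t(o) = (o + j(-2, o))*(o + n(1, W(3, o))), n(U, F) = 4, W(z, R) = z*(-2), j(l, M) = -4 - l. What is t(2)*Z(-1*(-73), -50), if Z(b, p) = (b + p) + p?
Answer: 0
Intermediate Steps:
W(z, R) = -2*z
Z(b, p) = b + 2*p
t(o) = (-2 + o)*(4 + o)/2 (t(o) = ((o + (-4 - 1*(-2)))*(o + 4))/2 = ((o + (-4 + 2))*(4 + o))/2 = ((o - 2)*(4 + o))/2 = ((-2 + o)*(4 + o))/2 = (-2 + o)*(4 + o)/2)
t(2)*Z(-1*(-73), -50) = (-4 + 2 + (1/2)*2**2)*(-1*(-73) + 2*(-50)) = (-4 + 2 + (1/2)*4)*(73 - 100) = (-4 + 2 + 2)*(-27) = 0*(-27) = 0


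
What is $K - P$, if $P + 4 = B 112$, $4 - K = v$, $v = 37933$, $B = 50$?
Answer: $-43525$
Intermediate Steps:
$K = -37929$ ($K = 4 - 37933 = -37929$)
$P = 5596$ ($P = -4 + 50 \cdot 112 = -4 + 5600 = 5596$)
$K - P = -37929 - 5596 = -43525$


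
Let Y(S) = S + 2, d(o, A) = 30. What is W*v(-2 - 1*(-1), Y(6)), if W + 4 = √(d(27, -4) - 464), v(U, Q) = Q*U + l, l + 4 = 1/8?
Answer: 95/2 - 95*I*√434/8 ≈ 47.5 - 247.39*I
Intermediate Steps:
l = -31/8 (l = -4 + 1/8 = -4 + ⅛ = -31/8 ≈ -3.8750)
Y(S) = 2 + S
v(U, Q) = -31/8 + Q*U (v(U, Q) = Q*U - 31/8 = -31/8 + Q*U)
W = -4 + I*√434 (W = -4 + √(30 - 464) = -4 + √(-434) = -4 + I*√434 ≈ -4.0 + 20.833*I)
W*v(-2 - 1*(-1), Y(6)) = (-4 + I*√434)*(-31/8 + (2 + 6)*(-2 - 1*(-1))) = (-4 + I*√434)*(-31/8 + 8*(-2 + 1)) = (-4 + I*√434)*(-31/8 + 8*(-1)) = (-4 + I*√434)*(-31/8 - 8) = (-4 + I*√434)*(-95/8) = 95/2 - 95*I*√434/8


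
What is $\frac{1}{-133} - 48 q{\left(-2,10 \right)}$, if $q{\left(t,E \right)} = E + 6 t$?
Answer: $\frac{12767}{133} \approx 95.992$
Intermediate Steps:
$\frac{1}{-133} - 48 q{\left(-2,10 \right)} = \frac{1}{-133} - 48 \left(10 + 6 \left(-2\right)\right) = - \frac{1}{133} - 48 \left(10 - 12\right) = - \frac{1}{133} - -96 = - \frac{1}{133} + 96 = \frac{12767}{133}$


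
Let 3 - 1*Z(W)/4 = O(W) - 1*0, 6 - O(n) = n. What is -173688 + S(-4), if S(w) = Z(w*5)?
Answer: -173780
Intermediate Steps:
O(n) = 6 - n
Z(W) = -12 + 4*W (Z(W) = 12 - 4*((6 - W) - 1*0) = 12 - 4*((6 - W) + 0) = 12 - 4*(6 - W) = 12 + (-24 + 4*W) = -12 + 4*W)
S(w) = -12 + 20*w (S(w) = -12 + 4*(w*5) = -12 + 4*(5*w) = -12 + 20*w)
-173688 + S(-4) = -173688 + (-12 + 20*(-4)) = -173688 + (-12 - 80) = -173688 - 92 = -173780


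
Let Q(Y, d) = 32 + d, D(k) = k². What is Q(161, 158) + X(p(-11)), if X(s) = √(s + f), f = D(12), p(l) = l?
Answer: 190 + √133 ≈ 201.53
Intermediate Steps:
f = 144 (f = 12² = 144)
X(s) = √(144 + s) (X(s) = √(s + 144) = √(144 + s))
Q(161, 158) + X(p(-11)) = (32 + 158) + √(144 - 11) = 190 + √133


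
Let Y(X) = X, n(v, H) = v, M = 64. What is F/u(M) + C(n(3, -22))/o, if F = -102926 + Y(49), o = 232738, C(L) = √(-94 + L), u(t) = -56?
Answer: 102877/56 + I*√91/232738 ≈ 1837.1 + 4.0988e-5*I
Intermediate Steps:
F = -102877 (F = -102926 + 49 = -102877)
F/u(M) + C(n(3, -22))/o = -102877/(-56) + √(-94 + 3)/232738 = -102877*(-1/56) + √(-91)*(1/232738) = 102877/56 + (I*√91)*(1/232738) = 102877/56 + I*√91/232738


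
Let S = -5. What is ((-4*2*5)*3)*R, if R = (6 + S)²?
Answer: -120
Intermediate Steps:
R = 1 (R = (6 - 5)² = 1² = 1)
((-4*2*5)*3)*R = ((-4*2*5)*3)*1 = (-8*5*3)*1 = -40*3*1 = -120*1 = -120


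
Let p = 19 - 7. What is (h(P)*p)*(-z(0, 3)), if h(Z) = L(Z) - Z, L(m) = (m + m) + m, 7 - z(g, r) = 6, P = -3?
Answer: 72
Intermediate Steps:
z(g, r) = 1 (z(g, r) = 7 - 1*6 = 7 - 6 = 1)
L(m) = 3*m (L(m) = 2*m + m = 3*m)
h(Z) = 2*Z (h(Z) = 3*Z - Z = 2*Z)
p = 12
(h(P)*p)*(-z(0, 3)) = ((2*(-3))*12)*(-1*1) = -6*12*(-1) = -72*(-1) = 72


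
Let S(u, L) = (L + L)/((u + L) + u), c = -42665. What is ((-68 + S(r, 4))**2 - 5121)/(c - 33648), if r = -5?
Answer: 2825/686817 ≈ 0.0041132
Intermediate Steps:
S(u, L) = 2*L/(L + 2*u) (S(u, L) = (2*L)/((L + u) + u) = (2*L)/(L + 2*u) = 2*L/(L + 2*u))
((-68 + S(r, 4))**2 - 5121)/(c - 33648) = ((-68 + 2*4/(4 + 2*(-5)))**2 - 5121)/(-42665 - 33648) = ((-68 + 2*4/(4 - 10))**2 - 5121)/(-76313) = ((-68 + 2*4/(-6))**2 - 5121)*(-1/76313) = ((-68 + 2*4*(-1/6))**2 - 5121)*(-1/76313) = ((-68 - 4/3)**2 - 5121)*(-1/76313) = ((-208/3)**2 - 5121)*(-1/76313) = (43264/9 - 5121)*(-1/76313) = -2825/9*(-1/76313) = 2825/686817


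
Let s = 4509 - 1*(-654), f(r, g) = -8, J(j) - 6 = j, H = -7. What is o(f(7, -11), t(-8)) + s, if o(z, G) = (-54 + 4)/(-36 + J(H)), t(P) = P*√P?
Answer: 191081/37 ≈ 5164.4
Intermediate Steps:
J(j) = 6 + j
s = 5163 (s = 4509 + 654 = 5163)
t(P) = P^(3/2)
o(z, G) = 50/37 (o(z, G) = (-54 + 4)/(-36 + (6 - 7)) = -50/(-36 - 1) = -50/(-37) = -50*(-1/37) = 50/37)
o(f(7, -11), t(-8)) + s = 50/37 + 5163 = 191081/37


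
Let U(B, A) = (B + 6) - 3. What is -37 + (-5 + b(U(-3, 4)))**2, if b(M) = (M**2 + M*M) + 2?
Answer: -28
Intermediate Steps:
U(B, A) = 3 + B (U(B, A) = (6 + B) - 3 = 3 + B)
b(M) = 2 + 2*M**2 (b(M) = (M**2 + M**2) + 2 = 2*M**2 + 2 = 2 + 2*M**2)
-37 + (-5 + b(U(-3, 4)))**2 = -37 + (-5 + (2 + 2*(3 - 3)**2))**2 = -37 + (-5 + (2 + 2*0**2))**2 = -37 + (-5 + (2 + 2*0))**2 = -37 + (-5 + (2 + 0))**2 = -37 + (-5 + 2)**2 = -37 + (-3)**2 = -37 + 9 = -28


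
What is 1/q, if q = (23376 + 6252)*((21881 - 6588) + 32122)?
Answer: 1/1404811620 ≈ 7.1184e-10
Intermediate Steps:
q = 1404811620 (q = 29628*(15293 + 32122) = 29628*47415 = 1404811620)
1/q = 1/1404811620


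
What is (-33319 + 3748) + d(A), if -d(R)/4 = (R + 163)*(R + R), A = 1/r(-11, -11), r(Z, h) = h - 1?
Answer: -530323/18 ≈ -29462.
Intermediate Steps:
r(Z, h) = -1 + h
A = -1/12 (A = 1/(-1 - 11) = 1/(-12) = -1/12 ≈ -0.083333)
d(R) = -8*R*(163 + R) (d(R) = -4*(R + 163)*(R + R) = -4*(163 + R)*2*R = -8*R*(163 + R))
(-33319 + 3748) + d(A) = (-33319 + 3748) - 8*(-1/12)*(163 - 1/12) = -29571 - 8*(-1/12)*1955/12 = -29571 + 1955/18 = -530323/18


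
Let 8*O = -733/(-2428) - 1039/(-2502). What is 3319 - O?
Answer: 80647609927/24299424 ≈ 3318.9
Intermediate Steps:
O = 2178329/24299424 (O = (-733/(-2428) - 1039/(-2502))/8 = (-733*(-1/2428) - 1039*(-1/2502))/8 = (733/2428 + 1039/2502)/8 = (1/8)*(2178329/3037428) = 2178329/24299424 ≈ 0.089645)
3319 - O = 3319 - 1*2178329/24299424 = 3319 - 2178329/24299424 = 80647609927/24299424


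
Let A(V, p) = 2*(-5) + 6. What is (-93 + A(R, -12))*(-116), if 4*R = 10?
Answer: 11252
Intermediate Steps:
R = 5/2 (R = (¼)*10 = 5/2 ≈ 2.5000)
A(V, p) = -4 (A(V, p) = -10 + 6 = -4)
(-93 + A(R, -12))*(-116) = (-93 - 4)*(-116) = -97*(-116) = 11252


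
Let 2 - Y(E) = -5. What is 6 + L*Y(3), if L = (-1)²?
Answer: 13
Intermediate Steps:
L = 1
Y(E) = 7 (Y(E) = 2 - 1*(-5) = 2 + 5 = 7)
6 + L*Y(3) = 6 + 1*7 = 6 + 7 = 13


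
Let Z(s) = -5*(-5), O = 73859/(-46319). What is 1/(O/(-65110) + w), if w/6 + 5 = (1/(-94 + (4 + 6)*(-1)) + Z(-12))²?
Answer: 627292658720/2331719555727467 ≈ 0.00026903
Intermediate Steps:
O = -73859/46319 (O = 73859*(-1/46319) = -73859/46319 ≈ -1.5946)
Z(s) = 25
w = 20102163/5408 (w = -30 + 6*(1/(-94 + (4 + 6)*(-1)) + 25)² = -30 + 6*(1/(-94 + 10*(-1)) + 25)² = -30 + 6*(1/(-94 - 10) + 25)² = -30 + 6*(1/(-104) + 25)² = -30 + 6*(-1/104 + 25)² = -30 + 6*(2599/104)² = -30 + 6*(6754801/10816) = -30 + 20264403/5408 = 20102163/5408 ≈ 3717.1)
1/(O/(-65110) + w) = 1/(-73859/46319/(-65110) + 20102163/5408) = 1/(-73859/46319*(-1/65110) + 20102163/5408) = 1/(73859/3015830090 + 20102163/5408) = 1/(2331719555727467/627292658720) = 627292658720/2331719555727467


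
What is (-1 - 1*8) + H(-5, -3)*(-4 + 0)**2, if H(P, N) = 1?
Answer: 7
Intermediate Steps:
(-1 - 1*8) + H(-5, -3)*(-4 + 0)**2 = (-1 - 1*8) + 1*(-4 + 0)**2 = (-1 - 8) + 1*(-4)**2 = -9 + 1*16 = -9 + 16 = 7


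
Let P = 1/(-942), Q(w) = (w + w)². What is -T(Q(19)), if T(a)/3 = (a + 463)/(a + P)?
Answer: -5389182/1360247 ≈ -3.9619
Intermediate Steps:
Q(w) = 4*w² (Q(w) = (2*w)² = 4*w²)
P = -1/942 ≈ -0.0010616
T(a) = 3*(463 + a)/(-1/942 + a) (T(a) = 3*((a + 463)/(a - 1/942)) = 3*((463 + a)/(-1/942 + a)) = 3*(463 + a)/(-1/942 + a))
-T(Q(19)) = -2826*(463 + 4*19²)/(-1 + 942*(4*19²)) = -2826*(463 + 4*361)/(-1 + 942*(4*361)) = -2826*(463 + 1444)/(-1 + 942*1444) = -2826*1907/(-1 + 1360248) = -2826*1907/1360247 = -1*5389182/1360247 = -5389182/1360247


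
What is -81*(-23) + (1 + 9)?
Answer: 1873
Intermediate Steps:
-81*(-23) + (1 + 9) = 1863 + 10 = 1873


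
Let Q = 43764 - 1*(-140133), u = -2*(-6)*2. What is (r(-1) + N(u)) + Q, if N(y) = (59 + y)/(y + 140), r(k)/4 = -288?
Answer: 29970263/164 ≈ 1.8275e+5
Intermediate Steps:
u = 24 (u = 12*2 = 24)
r(k) = -1152 (r(k) = 4*(-288) = -1152)
N(y) = (59 + y)/(140 + y)
Q = 183897 (Q = 43764 + 140133 = 183897)
(r(-1) + N(u)) + Q = (-1152 + (59 + 24)/(140 + 24)) + 183897 = (-1152 + 83/164) + 183897 = -188845/164 + 183897 = 29970263/164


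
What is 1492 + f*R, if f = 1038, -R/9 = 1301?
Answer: -12152450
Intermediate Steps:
R = -11709 (R = -9*1301 = -11709)
1492 + f*R = 1492 + 1038*(-11709) = 1492 - 12153942 = -12152450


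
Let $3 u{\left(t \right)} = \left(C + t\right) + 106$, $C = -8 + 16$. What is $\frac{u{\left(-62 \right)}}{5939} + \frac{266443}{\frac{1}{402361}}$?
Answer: $\frac{1910094146852143}{17817} \approx 1.0721 \cdot 10^{11}$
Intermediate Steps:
$C = 8$
$u{\left(t \right)} = 38 + \frac{t}{3}$ ($u{\left(t \right)} = \frac{\left(8 + t\right) + 106}{3} = \frac{114 + t}{3} = 38 + \frac{t}{3}$)
$\frac{u{\left(-62 \right)}}{5939} + \frac{266443}{\frac{1}{402361}} = \frac{38 + \frac{1}{3} \left(-62\right)}{5939} + \frac{266443}{\frac{1}{402361}} = \left(38 - \frac{62}{3}\right) \frac{1}{5939} + 266443 \frac{1}{\frac{1}{402361}} = \frac{52}{3} \cdot \frac{1}{5939} + 266443 \cdot 402361 = \frac{52}{17817} + 107206271923 = \frac{1910094146852143}{17817}$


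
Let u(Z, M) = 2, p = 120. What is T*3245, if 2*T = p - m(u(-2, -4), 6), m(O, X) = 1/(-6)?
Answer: 2339645/12 ≈ 1.9497e+5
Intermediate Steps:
m(O, X) = -⅙
T = 721/12 (T = (120 - 1*(-⅙))/2 = (120 + ⅙)/2 = (½)*(721/6) = 721/12 ≈ 60.083)
T*3245 = (721/12)*3245 = 2339645/12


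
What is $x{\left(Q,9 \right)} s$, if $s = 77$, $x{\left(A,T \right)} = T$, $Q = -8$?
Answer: $693$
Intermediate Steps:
$x{\left(Q,9 \right)} s = 9 \cdot 77 = 693$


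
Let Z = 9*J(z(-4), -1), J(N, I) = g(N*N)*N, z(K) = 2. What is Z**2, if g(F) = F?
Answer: 5184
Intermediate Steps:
J(N, I) = N**3 (J(N, I) = (N*N)*N = N**2*N = N**3)
Z = 72 (Z = 9*2**3 = 9*8 = 72)
Z**2 = 72**2 = 5184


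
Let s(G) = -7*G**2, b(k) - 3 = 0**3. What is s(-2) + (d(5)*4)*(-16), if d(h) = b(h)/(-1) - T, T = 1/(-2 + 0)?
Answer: 132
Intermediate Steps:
b(k) = 3 (b(k) = 3 + 0**3 = 3 + 0 = 3)
T = -1/2 (T = 1/(-2) = -1/2 ≈ -0.50000)
d(h) = -5/2 (d(h) = 3/(-1) - 1*(-1/2) = 3*(-1) + 1/2 = -3 + 1/2 = -5/2)
s(-2) + (d(5)*4)*(-16) = -7*(-2)**2 - 5/2*4*(-16) = -7*4 - 10*(-16) = -28 + 160 = 132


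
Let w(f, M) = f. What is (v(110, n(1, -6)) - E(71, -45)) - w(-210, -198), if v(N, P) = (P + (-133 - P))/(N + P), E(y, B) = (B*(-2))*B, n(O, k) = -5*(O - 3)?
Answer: 511067/120 ≈ 4258.9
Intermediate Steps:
n(O, k) = 15 - 5*O (n(O, k) = -5*(-3 + O) = 15 - 5*O)
E(y, B) = -2*B**2 (E(y, B) = (-2*B)*B = -2*B**2)
v(N, P) = -133/(N + P)
(v(110, n(1, -6)) - E(71, -45)) - w(-210, -198) = (-133/(110 + (15 - 5*1)) - (-2)*(-45)**2) - 1*(-210) = (-133/(110 + (15 - 5)) - (-2)*2025) + 210 = (-133/(110 + 10) - 1*(-4050)) + 210 = (-133/120 + 4050) + 210 = 485867/120 + 210 = 511067/120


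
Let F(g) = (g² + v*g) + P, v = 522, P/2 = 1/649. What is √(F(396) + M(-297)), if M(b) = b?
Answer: √152993261729/649 ≈ 602.69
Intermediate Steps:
P = 2/649 ≈ 0.0030817
F(g) = 2/649 + g² + 522*g (F(g) = (g² + 522*g) + 2/649 = 2/649 + g² + 522*g)
√(F(396) + M(-297)) = √((2/649 + 396² + 522*396) - 297) = √((2/649 + 156816 + 206712) - 297) = √(235929674/649 - 297) = √(235736921/649) = √152993261729/649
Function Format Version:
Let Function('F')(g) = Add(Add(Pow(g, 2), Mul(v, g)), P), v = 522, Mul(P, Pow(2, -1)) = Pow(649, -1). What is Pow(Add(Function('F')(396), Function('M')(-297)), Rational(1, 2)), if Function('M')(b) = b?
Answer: Mul(Rational(1, 649), Pow(152993261729, Rational(1, 2))) ≈ 602.69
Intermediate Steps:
P = Rational(2, 649) (P = Mul(2, Pow(649, -1)) = Mul(2, Rational(1, 649)) = Rational(2, 649) ≈ 0.0030817)
Function('F')(g) = Add(Rational(2, 649), Pow(g, 2), Mul(522, g)) (Function('F')(g) = Add(Add(Pow(g, 2), Mul(522, g)), Rational(2, 649)) = Add(Rational(2, 649), Pow(g, 2), Mul(522, g)))
Pow(Add(Function('F')(396), Function('M')(-297)), Rational(1, 2)) = Pow(Add(Add(Rational(2, 649), Pow(396, 2), Mul(522, 396)), -297), Rational(1, 2)) = Pow(Add(Add(Rational(2, 649), 156816, 206712), -297), Rational(1, 2)) = Pow(Add(Rational(235929674, 649), -297), Rational(1, 2)) = Pow(Rational(235736921, 649), Rational(1, 2)) = Mul(Rational(1, 649), Pow(152993261729, Rational(1, 2)))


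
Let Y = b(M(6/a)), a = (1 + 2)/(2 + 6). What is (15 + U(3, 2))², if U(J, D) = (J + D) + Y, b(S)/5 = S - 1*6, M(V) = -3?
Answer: 625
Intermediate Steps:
a = 3/8 ≈ 0.37500
b(S) = -30 + 5*S (b(S) = 5*(S - 1*6) = 5*(S - 6) = 5*(-6 + S) = -30 + 5*S)
Y = -45 (Y = -30 + 5*(-3) = -30 - 15 = -45)
U(J, D) = -45 + D + J (U(J, D) = (J + D) - 45 = (D + J) - 45 = -45 + D + J)
(15 + U(3, 2))² = (15 + (-45 + 2 + 3))² = (15 - 40)² = (-25)² = 625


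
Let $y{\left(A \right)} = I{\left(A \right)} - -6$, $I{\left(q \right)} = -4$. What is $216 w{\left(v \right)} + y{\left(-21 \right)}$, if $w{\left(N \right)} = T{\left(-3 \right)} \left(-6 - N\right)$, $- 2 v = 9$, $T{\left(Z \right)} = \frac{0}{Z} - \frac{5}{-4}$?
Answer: $-403$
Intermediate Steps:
$T{\left(Z \right)} = \frac{5}{4}$ ($T{\left(Z \right)} = 0 - - \frac{5}{4} = 0 + \frac{5}{4} = \frac{5}{4}$)
$v = - \frac{9}{2}$ ($v = \left(- \frac{1}{2}\right) 9 = - \frac{9}{2} \approx -4.5$)
$w{\left(N \right)} = - \frac{15}{2} - \frac{5 N}{4}$ ($w{\left(N \right)} = \frac{5 \left(-6 - N\right)}{4} = - \frac{15}{2} - \frac{5 N}{4}$)
$y{\left(A \right)} = 2$ ($y{\left(A \right)} = -4 - -6 = -4 + 6 = 2$)
$216 w{\left(v \right)} + y{\left(-21 \right)} = 216 \left(- \frac{15}{2} - - \frac{45}{8}\right) + 2 = 216 \left(- \frac{15}{2} + \frac{45}{8}\right) + 2 = 216 \left(- \frac{15}{8}\right) + 2 = -405 + 2 = -403$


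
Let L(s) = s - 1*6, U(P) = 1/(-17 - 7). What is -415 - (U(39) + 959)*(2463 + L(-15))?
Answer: -9368765/4 ≈ -2.3422e+6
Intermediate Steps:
U(P) = -1/24 (U(P) = 1/(-24) = -1/24)
L(s) = -6 + s (L(s) = s - 6 = -6 + s)
-415 - (U(39) + 959)*(2463 + L(-15)) = -415 - (-1/24 + 959)*(2463 + (-6 - 15)) = -415 - 23015*(2463 - 21)/24 = -415 - 23015*2442/24 = -415 - 1*9367105/4 = -415 - 9367105/4 = -9368765/4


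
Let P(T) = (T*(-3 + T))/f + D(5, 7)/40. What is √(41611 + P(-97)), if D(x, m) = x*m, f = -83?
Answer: √4573745710/332 ≈ 203.70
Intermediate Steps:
D(x, m) = m*x
P(T) = 7/8 - T*(-3 + T)/83 (P(T) = (T*(-3 + T))/(-83) + (7*5)/40 = (T*(-3 + T))*(-1/83) + 35*(1/40) = -T*(-3 + T)/83 + 7/8 = 7/8 - T*(-3 + T)/83)
√(41611 + P(-97)) = √(41611 + (7/8 - 1/83*(-97)² + (3/83)*(-97))) = √(41611 + (7/8 - 1/83*9409 - 291/83)) = √(41611 + (7/8 - 9409/83 - 291/83)) = √(41611 - 77019/664) = √(27552685/664) = √4573745710/332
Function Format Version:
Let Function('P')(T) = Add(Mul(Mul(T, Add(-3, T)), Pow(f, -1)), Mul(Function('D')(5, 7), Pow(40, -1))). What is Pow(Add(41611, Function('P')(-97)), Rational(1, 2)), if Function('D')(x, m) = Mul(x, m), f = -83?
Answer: Mul(Rational(1, 332), Pow(4573745710, Rational(1, 2))) ≈ 203.70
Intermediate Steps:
Function('D')(x, m) = Mul(m, x)
Function('P')(T) = Add(Rational(7, 8), Mul(Rational(-1, 83), T, Add(-3, T))) (Function('P')(T) = Add(Mul(Mul(T, Add(-3, T)), Pow(-83, -1)), Mul(Mul(7, 5), Pow(40, -1))) = Add(Mul(Mul(T, Add(-3, T)), Rational(-1, 83)), Mul(35, Rational(1, 40))) = Add(Mul(Rational(-1, 83), T, Add(-3, T)), Rational(7, 8)) = Add(Rational(7, 8), Mul(Rational(-1, 83), T, Add(-3, T))))
Pow(Add(41611, Function('P')(-97)), Rational(1, 2)) = Pow(Add(41611, Add(Rational(7, 8), Mul(Rational(-1, 83), Pow(-97, 2)), Mul(Rational(3, 83), -97))), Rational(1, 2)) = Pow(Add(41611, Add(Rational(7, 8), Mul(Rational(-1, 83), 9409), Rational(-291, 83))), Rational(1, 2)) = Pow(Add(41611, Add(Rational(7, 8), Rational(-9409, 83), Rational(-291, 83))), Rational(1, 2)) = Pow(Add(41611, Rational(-77019, 664)), Rational(1, 2)) = Pow(Rational(27552685, 664), Rational(1, 2)) = Mul(Rational(1, 332), Pow(4573745710, Rational(1, 2)))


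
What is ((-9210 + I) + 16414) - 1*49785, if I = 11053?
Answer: -31528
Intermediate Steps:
((-9210 + I) + 16414) - 1*49785 = ((-9210 + 11053) + 16414) - 1*49785 = (1843 + 16414) - 49785 = 18257 - 49785 = -31528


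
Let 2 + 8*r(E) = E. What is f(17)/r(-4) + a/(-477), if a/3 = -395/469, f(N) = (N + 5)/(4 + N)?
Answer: -311303/223713 ≈ -1.3915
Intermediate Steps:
f(N) = (5 + N)/(4 + N)
r(E) = -¼ + E/8
a = -1185/469 (a = 3*(-395/469) = -1185/469 ≈ -2.5267)
f(17)/r(-4) + a/(-477) = ((5 + 17)/(4 + 17))/(-¼ + (⅛)*(-4)) - 1185/469/(-477) = (22/21)/(-¼ - ½) - 1185/469*(-1/477) = ((1/21)*22)/(-¾) + 395/74571 = (22/21)*(-4/3) + 395/74571 = -88/63 + 395/74571 = -311303/223713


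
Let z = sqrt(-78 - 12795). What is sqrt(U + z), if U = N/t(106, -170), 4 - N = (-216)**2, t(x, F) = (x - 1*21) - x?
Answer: sqrt(979692 + 441*I*sqrt(12873))/21 ≈ 47.148 + 1.2032*I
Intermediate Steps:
t(x, F) = -21 (t(x, F) = (x - 21) - x = (-21 + x) - x = -21)
N = -46652 (N = 4 - 1*(-216)**2 = 4 - 1*46656 = 4 - 46656 = -46652)
z = I*sqrt(12873) (z = sqrt(-12873) = I*sqrt(12873) ≈ 113.46*I)
U = 46652/21 (U = -46652/(-21) = -46652*(-1/21) = 46652/21 ≈ 2221.5)
sqrt(U + z) = sqrt(46652/21 + I*sqrt(12873))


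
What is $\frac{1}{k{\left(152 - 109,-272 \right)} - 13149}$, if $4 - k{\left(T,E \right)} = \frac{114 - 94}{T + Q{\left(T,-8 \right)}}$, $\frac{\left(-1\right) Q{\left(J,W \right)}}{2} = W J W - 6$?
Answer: $- \frac{5449}{71627085} \approx -7.6075 \cdot 10^{-5}$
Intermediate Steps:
$Q{\left(J,W \right)} = 12 - 2 J W^{2}$ ($Q{\left(J,W \right)} = - 2 \left(W J W - 6\right) = - 2 \left(J W W - 6\right) = - 2 \left(J W^{2} - 6\right) = - 2 \left(-6 + J W^{2}\right) = 12 - 2 J W^{2}$)
$k{\left(T,E \right)} = 4 - \frac{20}{12 - 127 T}$ ($k{\left(T,E \right)} = 4 - \frac{114 - 94}{T - \left(-12 + 2 T \left(-8\right)^{2}\right)} = 4 - \frac{20}{T - \left(-12 + 2 T 64\right)} = 4 - \frac{20}{T - \left(-12 + 128 T\right)} = 4 - \frac{20}{12 - 127 T}$)
$\frac{1}{k{\left(152 - 109,-272 \right)} - 13149} = \frac{1}{\frac{4 \left(7 - 127 \left(152 - 109\right)\right)}{12 - 127 \left(152 - 109\right)} - 13149} = \frac{1}{\frac{4 \left(7 - 5461\right)}{12 - 5461} - 13149} = \frac{1}{4 \frac{1}{-5449} \left(-5454\right) - 13149} = \frac{1}{4 \left(- \frac{1}{5449}\right) \left(-5454\right) - 13149} = \frac{1}{\frac{21816}{5449} - 13149} = \frac{1}{- \frac{71627085}{5449}} = - \frac{5449}{71627085}$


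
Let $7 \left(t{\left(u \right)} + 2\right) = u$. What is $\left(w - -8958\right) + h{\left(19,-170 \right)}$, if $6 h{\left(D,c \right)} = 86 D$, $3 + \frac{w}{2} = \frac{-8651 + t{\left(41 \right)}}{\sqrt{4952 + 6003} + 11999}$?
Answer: $\frac{13941627614443}{1511632983} + \frac{60530 \sqrt{10955}}{503877661} \approx 9222.9$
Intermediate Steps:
$t{\left(u \right)} = -2 + \frac{u}{7}$
$w = -6 - \frac{121060}{7 \left(11999 + \sqrt{10955}\right)}$ ($w = -6 + 2 \frac{-8651 + \left(-2 + \frac{1}{7} \cdot 41\right)}{\sqrt{4952 + 6003} + 11999} = -6 + 2 \frac{-8651 + \left(-2 + \frac{41}{7}\right)}{\sqrt{10955} + 11999} = -6 + 2 \frac{-8651 + \frac{27}{7}}{11999 + \sqrt{10955}} = -6 + 2 \left(- \frac{60530}{7 \left(11999 + \sqrt{10955}\right)}\right) = -6 - \frac{121060}{7 \left(11999 + \sqrt{10955}\right)} \approx -7.4288$)
$h{\left(D,c \right)} = \frac{43 D}{3}$ ($h{\left(D,c \right)} = \frac{86 D}{6} = \frac{43 D}{3}$)
$\left(w - -8958\right) + h{\left(19,-170 \right)} = \left(\left(- \frac{3749565436}{503877661} + \frac{60530 \sqrt{10955}}{503877661}\right) - -8958\right) + \frac{43}{3} \cdot 19 = \left(\left(- \frac{3749565436}{503877661} + \frac{60530 \sqrt{10955}}{503877661}\right) + 8958\right) + \frac{817}{3} = \left(\frac{4509986521802}{503877661} + \frac{60530 \sqrt{10955}}{503877661}\right) + \frac{817}{3} = \frac{13941627614443}{1511632983} + \frac{60530 \sqrt{10955}}{503877661}$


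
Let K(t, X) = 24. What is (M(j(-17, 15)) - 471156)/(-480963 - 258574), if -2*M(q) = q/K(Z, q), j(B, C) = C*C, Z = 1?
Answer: 7538571/11832592 ≈ 0.63710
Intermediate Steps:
j(B, C) = C**2
M(q) = -q/48 (M(q) = -q/(2*24) = -q/48)
(M(j(-17, 15)) - 471156)/(-480963 - 258574) = (-1/48*15**2 - 471156)/(-480963 - 258574) = (-1/48*225 - 471156)/(-739537) = (-75/16 - 471156)*(-1/739537) = -7538571/16*(-1/739537) = 7538571/11832592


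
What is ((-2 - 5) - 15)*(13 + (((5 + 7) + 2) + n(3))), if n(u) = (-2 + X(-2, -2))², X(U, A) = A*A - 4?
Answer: -682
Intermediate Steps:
X(U, A) = -4 + A² (X(U, A) = A² - 4 = -4 + A²)
n(u) = 4 (n(u) = (-2 + (-4 + (-2)²))² = (-2 + (-4 + 4))² = (-2 + 0)² = (-2)² = 4)
((-2 - 5) - 15)*(13 + (((5 + 7) + 2) + n(3))) = ((-2 - 5) - 15)*(13 + (((5 + 7) + 2) + 4)) = (-7 - 15)*(13 + ((12 + 2) + 4)) = -22*(13 + (14 + 4)) = -22*(13 + 18) = -22*31 = -682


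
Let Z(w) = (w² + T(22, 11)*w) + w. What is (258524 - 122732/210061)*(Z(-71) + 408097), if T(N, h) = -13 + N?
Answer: 22397185973719296/210061 ≈ 1.0662e+11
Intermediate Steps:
Z(w) = w² + 10*w (Z(w) = (w² + (-13 + 22)*w) + w = (w² + 9*w) + w = w² + 10*w)
(258524 - 122732/210061)*(Z(-71) + 408097) = (258524 - 122732/210061)*(-71*(10 - 71) + 408097) = (258524 - 122732*1/210061)*(-71*(-61) + 408097) = (258524 - 122732/210061)*(4331 + 408097) = (54305687232/210061)*412428 = 22397185973719296/210061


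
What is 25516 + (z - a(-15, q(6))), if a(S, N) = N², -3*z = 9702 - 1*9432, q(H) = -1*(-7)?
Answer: 25377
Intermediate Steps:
q(H) = 7
z = -90 (z = -(9702 - 1*9432)/3 = -(9702 - 9432)/3 = -⅓*270 = -90)
25516 + (z - a(-15, q(6))) = 25516 + (-90 - 1*7²) = 25516 + (-90 - 1*49) = 25516 + (-90 - 49) = 25516 - 139 = 25377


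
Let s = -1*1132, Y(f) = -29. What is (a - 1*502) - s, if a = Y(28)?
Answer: 601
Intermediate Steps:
a = -29
s = -1132
(a - 1*502) - s = (-29 - 1*502) - 1*(-1132) = (-29 - 502) + 1132 = -531 + 1132 = 601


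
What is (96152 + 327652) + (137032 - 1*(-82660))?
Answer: 643496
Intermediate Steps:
(96152 + 327652) + (137032 - 1*(-82660)) = 423804 + (137032 + 82660) = 423804 + 219692 = 643496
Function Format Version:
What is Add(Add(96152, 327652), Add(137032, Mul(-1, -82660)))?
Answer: 643496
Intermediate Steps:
Add(Add(96152, 327652), Add(137032, Mul(-1, -82660))) = Add(423804, Add(137032, 82660)) = Add(423804, 219692) = 643496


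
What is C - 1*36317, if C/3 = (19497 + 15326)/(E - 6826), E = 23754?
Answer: -614669707/16928 ≈ -36311.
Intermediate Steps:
C = 104469/16928 (C = 3*((19497 + 15326)/(23754 - 6826)) = 3*(34823/16928) = 104469/16928 ≈ 6.1714)
C - 1*36317 = 104469/16928 - 1*36317 = 104469/16928 - 36317 = -614669707/16928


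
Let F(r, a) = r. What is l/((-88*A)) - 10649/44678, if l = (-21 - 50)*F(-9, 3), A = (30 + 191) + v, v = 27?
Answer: -130476509/487526336 ≈ -0.26763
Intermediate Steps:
A = 248 (A = (30 + 191) + 27 = 221 + 27 = 248)
l = 639 (l = (-21 - 50)*(-9) = -71*(-9) = 639)
l/((-88*A)) - 10649/44678 = 639/((-88*248)) - 10649/44678 = 639/(-21824) - 10649*1/44678 = 639*(-1/21824) - 10649/44678 = -639/21824 - 10649/44678 = -130476509/487526336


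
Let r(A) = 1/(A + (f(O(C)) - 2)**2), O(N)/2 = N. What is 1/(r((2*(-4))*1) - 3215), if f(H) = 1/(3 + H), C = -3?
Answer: -23/73954 ≈ -0.00031100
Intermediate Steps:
O(N) = 2*N
r(A) = 1/(49/9 + A) (r(A) = 1/(A + (1/(3 + 2*(-3)) - 2)**2) = 1/(A + (1/(3 - 6) - 2)**2) = 1/(A + (1/(-3) - 2)**2) = 1/(A + (-1/3 - 2)**2) = 1/(A + (-7/3)**2) = 1/(A + 49/9) = 1/(49/9 + A))
1/(r((2*(-4))*1) - 3215) = 1/(9/(49 + 9*((2*(-4))*1)) - 3215) = 1/(9/(49 + 9*(-8*1)) - 3215) = 1/(9/(49 + 9*(-8)) - 3215) = 1/(9/(49 - 72) - 3215) = 1/(9/(-23) - 3215) = 1/(9*(-1/23) - 3215) = 1/(-9/23 - 3215) = 1/(-73954/23) = -23/73954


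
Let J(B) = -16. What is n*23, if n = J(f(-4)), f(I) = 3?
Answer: -368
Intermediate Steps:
n = -16
n*23 = -16*23 = -368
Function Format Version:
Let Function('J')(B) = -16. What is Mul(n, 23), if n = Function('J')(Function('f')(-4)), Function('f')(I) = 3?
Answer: -368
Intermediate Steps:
n = -16
Mul(n, 23) = Mul(-16, 23) = -368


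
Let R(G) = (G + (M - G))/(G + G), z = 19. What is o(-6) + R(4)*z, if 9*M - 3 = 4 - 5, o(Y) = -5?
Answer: -161/36 ≈ -4.4722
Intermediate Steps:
M = 2/9 (M = 1/3 + (4 - 5)/9 = 1/3 + (1/9)*(-1) = 1/3 - 1/9 = 2/9 ≈ 0.22222)
R(G) = 1/(9*G) (R(G) = (G + (2/9 - G))/(G + G) = 2/(9*((2*G))) = 2*(1/(2*G))/9 = 1/(9*G))
o(-6) + R(4)*z = -5 + ((1/9)/4)*19 = -5 + ((1/9)*(1/4))*19 = -5 + (1/36)*19 = -5 + 19/36 = -161/36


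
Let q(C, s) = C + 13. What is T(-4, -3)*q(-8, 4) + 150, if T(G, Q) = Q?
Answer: 135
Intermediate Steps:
q(C, s) = 13 + C
T(-4, -3)*q(-8, 4) + 150 = -3*(13 - 8) + 150 = -3*5 + 150 = -15 + 150 = 135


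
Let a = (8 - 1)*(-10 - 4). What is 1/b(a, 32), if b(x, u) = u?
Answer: 1/32 ≈ 0.031250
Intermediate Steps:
a = -98 (a = 7*(-14) = -98)
1/b(a, 32) = 1/32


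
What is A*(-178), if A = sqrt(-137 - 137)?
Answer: -178*I*sqrt(274) ≈ -2946.4*I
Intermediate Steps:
A = I*sqrt(274) (A = sqrt(-274) = I*sqrt(274) ≈ 16.553*I)
A*(-178) = (I*sqrt(274))*(-178) = -178*I*sqrt(274)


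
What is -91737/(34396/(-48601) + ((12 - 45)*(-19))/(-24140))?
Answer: 107628429879180/860792267 ≈ 1.2503e+5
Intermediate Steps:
-91737/(34396/(-48601) + ((12 - 45)*(-19))/(-24140)) = -91737/(34396*(-1/48601) - 33*(-19)*(-1/24140)) = -91737/(-34396/48601 + 627*(-1/24140)) = -91737/(-34396/48601 - 627/24140) = -91737/(-860792267/1173228140) = -91737*(-1173228140/860792267) = 107628429879180/860792267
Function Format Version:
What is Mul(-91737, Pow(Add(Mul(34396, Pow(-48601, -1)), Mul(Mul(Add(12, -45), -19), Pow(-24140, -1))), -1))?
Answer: Rational(107628429879180, 860792267) ≈ 1.2503e+5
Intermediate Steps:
Mul(-91737, Pow(Add(Mul(34396, Pow(-48601, -1)), Mul(Mul(Add(12, -45), -19), Pow(-24140, -1))), -1)) = Mul(-91737, Pow(Add(Mul(34396, Rational(-1, 48601)), Mul(Mul(-33, -19), Rational(-1, 24140))), -1)) = Mul(-91737, Pow(Add(Rational(-34396, 48601), Mul(627, Rational(-1, 24140))), -1)) = Mul(-91737, Pow(Add(Rational(-34396, 48601), Rational(-627, 24140)), -1)) = Mul(-91737, Pow(Rational(-860792267, 1173228140), -1)) = Mul(-91737, Rational(-1173228140, 860792267)) = Rational(107628429879180, 860792267)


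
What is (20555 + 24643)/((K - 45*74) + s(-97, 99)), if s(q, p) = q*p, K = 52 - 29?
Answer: -22599/6455 ≈ -3.5010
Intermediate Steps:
K = 23
s(q, p) = p*q
(20555 + 24643)/((K - 45*74) + s(-97, 99)) = (20555 + 24643)/((23 - 45*74) + 99*(-97)) = 45198/((23 - 3330) - 9603) = 45198/(-3307 - 9603) = 45198/(-12910) = 45198*(-1/12910) = -22599/6455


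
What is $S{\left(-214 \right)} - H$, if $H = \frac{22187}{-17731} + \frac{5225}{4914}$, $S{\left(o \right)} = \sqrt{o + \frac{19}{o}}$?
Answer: $\frac{2340349}{12447162} + \frac{7 i \sqrt{200090}}{214} \approx 0.18802 + 14.632 i$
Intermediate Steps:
$H = - \frac{2340349}{12447162}$ ($H = 22187 \left(- \frac{1}{17731}\right) + 5225 \cdot \frac{1}{4914} = - \frac{22187}{17731} + \frac{5225}{4914} = - \frac{2340349}{12447162} \approx -0.18802$)
$S{\left(-214 \right)} - H = \sqrt{-214 + \frac{19}{-214}} - - \frac{2340349}{12447162} = \sqrt{-214 + 19 \left(- \frac{1}{214}\right)} + \frac{2340349}{12447162} = \sqrt{-214 - \frac{19}{214}} + \frac{2340349}{12447162} = \sqrt{- \frac{45815}{214}} + \frac{2340349}{12447162} = \frac{7 i \sqrt{200090}}{214} + \frac{2340349}{12447162} = \frac{2340349}{12447162} + \frac{7 i \sqrt{200090}}{214}$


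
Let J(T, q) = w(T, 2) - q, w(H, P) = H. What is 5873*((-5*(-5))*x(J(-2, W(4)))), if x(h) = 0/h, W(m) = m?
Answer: 0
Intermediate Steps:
J(T, q) = T - q
x(h) = 0
5873*((-5*(-5))*x(J(-2, W(4)))) = 5873*(-5*(-5)*0) = 5873*(25*0) = 5873*0 = 0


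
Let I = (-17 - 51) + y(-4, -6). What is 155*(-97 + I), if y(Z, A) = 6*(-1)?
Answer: -26505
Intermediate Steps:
y(Z, A) = -6
I = -74 (I = (-17 - 51) - 6 = -68 - 6 = -74)
155*(-97 + I) = 155*(-97 - 74) = 155*(-171) = -26505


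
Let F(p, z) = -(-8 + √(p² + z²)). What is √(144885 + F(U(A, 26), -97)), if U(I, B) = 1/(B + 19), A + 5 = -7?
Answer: √(32600925 - 5*√19053226)/15 ≈ 380.52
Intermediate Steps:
A = -12 (A = -5 - 7 = -12)
U(I, B) = 1/(19 + B)
F(p, z) = 8 - √(p² + z²)
√(144885 + F(U(A, 26), -97)) = √(144885 + (8 - √((1/(19 + 26))² + (-97)²))) = √(144885 + (8 - √((1/45)² + 9409))) = √(144885 + (8 - √(1/2025 + 9409))) = √(144885 + (8 - √(19053226/2025))) = √(144885 + (8 - √19053226/45)) = √(144893 - √19053226/45)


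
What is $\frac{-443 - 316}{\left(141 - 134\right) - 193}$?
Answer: $\frac{253}{62} \approx 4.0806$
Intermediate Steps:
$\frac{-443 - 316}{\left(141 - 134\right) - 193} = - \frac{759}{7 - 193} = - \frac{759}{-186} = \left(-759\right) \left(- \frac{1}{186}\right) = \frac{253}{62}$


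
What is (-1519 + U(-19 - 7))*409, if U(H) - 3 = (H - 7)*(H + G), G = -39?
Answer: 257261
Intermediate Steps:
U(H) = 3 + (-39 + H)*(-7 + H) (U(H) = 3 + (H - 7)*(H - 39) = 3 + (-7 + H)*(-39 + H) = 3 + (-39 + H)*(-7 + H))
(-1519 + U(-19 - 7))*409 = (-1519 + (276 + (-19 - 7)**2 - 46*(-19 - 7)))*409 = (-1519 + (276 + (-26)**2 - 46*(-26)))*409 = (-1519 + (276 + 676 + 1196))*409 = (-1519 + 2148)*409 = 629*409 = 257261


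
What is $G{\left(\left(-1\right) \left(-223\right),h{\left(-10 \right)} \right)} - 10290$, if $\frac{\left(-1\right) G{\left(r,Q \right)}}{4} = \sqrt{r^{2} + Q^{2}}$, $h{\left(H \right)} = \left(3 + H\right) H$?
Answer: $-10290 - 4 \sqrt{54629} \approx -11225.0$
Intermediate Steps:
$h{\left(H \right)} = H \left(3 + H\right)$
$G{\left(r,Q \right)} = - 4 \sqrt{Q^{2} + r^{2}}$ ($G{\left(r,Q \right)} = - 4 \sqrt{r^{2} + Q^{2}} = - 4 \sqrt{Q^{2} + r^{2}}$)
$G{\left(\left(-1\right) \left(-223\right),h{\left(-10 \right)} \right)} - 10290 = - 4 \sqrt{\left(- 10 \left(3 - 10\right)\right)^{2} + \left(\left(-1\right) \left(-223\right)\right)^{2}} - 10290 = - 4 \sqrt{\left(\left(-10\right) \left(-7\right)\right)^{2} + 223^{2}} - 10290 = - 4 \sqrt{70^{2} + 49729} - 10290 = - 4 \sqrt{4900 + 49729} - 10290 = - 4 \sqrt{54629} - 10290 = -10290 - 4 \sqrt{54629}$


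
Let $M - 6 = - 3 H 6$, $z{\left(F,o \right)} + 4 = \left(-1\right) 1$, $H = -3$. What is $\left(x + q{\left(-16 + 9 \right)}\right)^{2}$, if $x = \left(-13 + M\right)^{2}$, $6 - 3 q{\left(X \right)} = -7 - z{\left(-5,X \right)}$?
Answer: $\frac{44023225}{9} \approx 4.8915 \cdot 10^{6}$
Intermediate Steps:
$z{\left(F,o \right)} = -5$ ($z{\left(F,o \right)} = -4 - 1 = -5$)
$M = 60$ ($M = 6 + \left(-3\right) \left(-3\right) 6 = 6 + 9 \cdot 6 = 6 + 54 = 60$)
$q{\left(X \right)} = \frac{8}{3}$ ($q{\left(X \right)} = 2 - \frac{-7 - -5}{3} = 2 - \frac{-7 + 5}{3} = 2 - - \frac{2}{3} = 2 + \frac{2}{3} = \frac{8}{3}$)
$x = 2209$ ($x = \left(-13 + 60\right)^{2} = 47^{2} = 2209$)
$\left(x + q{\left(-16 + 9 \right)}\right)^{2} = \left(2209 + \frac{8}{3}\right)^{2} = \left(\frac{6635}{3}\right)^{2} = \frac{44023225}{9}$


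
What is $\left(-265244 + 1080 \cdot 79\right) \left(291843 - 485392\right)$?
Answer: $34824110276$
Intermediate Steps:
$\left(-265244 + 1080 \cdot 79\right) \left(291843 - 485392\right) = \left(-265244 + 85320\right) \left(-193549\right) = \left(-179924\right) \left(-193549\right) = 34824110276$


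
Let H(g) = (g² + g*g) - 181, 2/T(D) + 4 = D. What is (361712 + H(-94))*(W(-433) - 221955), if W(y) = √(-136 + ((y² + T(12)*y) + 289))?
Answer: -84166001865 + 379203*√750135/2 ≈ -8.4002e+10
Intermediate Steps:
T(D) = 2/(-4 + D)
W(y) = √(153 + y² + y/4) (W(y) = √(-136 + ((y² + (2/(-4 + 12))*y) + 289)) = √(-136 + ((y² + (2/8)*y) + 289)) = √(-136 + ((y² + (2*(⅛))*y) + 289)) = √(-136 + ((y² + y/4) + 289)) = √(-136 + (289 + y² + y/4)) = √(153 + y² + y/4))
H(g) = -181 + 2*g² (H(g) = (g² + g²) - 181 = 2*g² - 181 = -181 + 2*g²)
(361712 + H(-94))*(W(-433) - 221955) = (361712 + (-181 + 2*(-94)²))*(√(612 - 433 + 4*(-433)²)/2 - 221955) = (361712 + (-181 + 2*8836))*(√(612 - 433 + 4*187489)/2 - 221955) = (361712 + (-181 + 17672))*(√(612 - 433 + 749956)/2 - 221955) = (361712 + 17491)*(√750135/2 - 221955) = 379203*(-221955 + √750135/2) = -84166001865 + 379203*√750135/2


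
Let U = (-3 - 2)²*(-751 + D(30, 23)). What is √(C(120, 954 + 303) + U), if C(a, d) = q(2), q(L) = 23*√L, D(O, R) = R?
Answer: √(-18200 + 23*√2) ≈ 134.79*I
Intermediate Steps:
C(a, d) = 23*√2
U = -18200 (U = (-3 - 2)²*(-751 + 23) = (-5)²*(-728) = 25*(-728) = -18200)
√(C(120, 954 + 303) + U) = √(23*√2 - 18200) = √(-18200 + 23*√2)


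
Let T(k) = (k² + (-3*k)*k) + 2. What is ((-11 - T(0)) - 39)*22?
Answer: -1144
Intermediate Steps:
T(k) = 2 - 2*k² (T(k) = (k² - 3*k²) + 2 = -2*k² + 2 = 2 - 2*k²)
((-11 - T(0)) - 39)*22 = ((-11 - (2 - 2*0²)) - 39)*22 = ((-11 - (2 - 2*0)) - 39)*22 = ((-11 - (2 + 0)) - 39)*22 = ((-11 - 1*2) - 39)*22 = ((-11 - 2) - 39)*22 = (-13 - 39)*22 = -52*22 = -1144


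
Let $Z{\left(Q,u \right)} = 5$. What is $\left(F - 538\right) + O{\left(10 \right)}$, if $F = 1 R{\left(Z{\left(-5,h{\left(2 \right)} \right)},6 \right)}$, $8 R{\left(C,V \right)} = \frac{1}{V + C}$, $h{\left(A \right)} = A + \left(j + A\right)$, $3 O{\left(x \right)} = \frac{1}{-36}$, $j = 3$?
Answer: $- \frac{1278283}{2376} \approx -538.0$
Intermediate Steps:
$O{\left(x \right)} = - \frac{1}{108}$ ($O{\left(x \right)} = \frac{1}{3 \left(-36\right)} = \frac{1}{3} \left(- \frac{1}{36}\right) = - \frac{1}{108}$)
$h{\left(A \right)} = 3 + 2 A$ ($h{\left(A \right)} = A + \left(3 + A\right) = 3 + 2 A$)
$R{\left(C,V \right)} = \frac{1}{8 \left(C + V\right)}$ ($R{\left(C,V \right)} = \frac{1}{8 \left(V + C\right)} = \frac{1}{8 \left(C + V\right)}$)
$F = \frac{1}{88}$ ($F = 1 \frac{1}{8 \left(5 + 6\right)} = 1 \frac{1}{8 \cdot 11} = 1 \cdot \frac{1}{8} \cdot \frac{1}{11} = 1 \cdot \frac{1}{88} = \frac{1}{88} \approx 0.011364$)
$\left(F - 538\right) + O{\left(10 \right)} = \left(\frac{1}{88} - 538\right) - \frac{1}{108} = - \frac{47343}{88} - \frac{1}{108} = - \frac{1278283}{2376}$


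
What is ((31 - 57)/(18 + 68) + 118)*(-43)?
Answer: -5061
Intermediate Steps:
((31 - 57)/(18 + 68) + 118)*(-43) = (-26/86 + 118)*(-43) = (-26*1/86 + 118)*(-43) = (-13/43 + 118)*(-43) = (5061/43)*(-43) = -5061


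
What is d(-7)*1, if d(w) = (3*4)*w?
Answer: -84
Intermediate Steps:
d(w) = 12*w
d(-7)*1 = (12*(-7))*1 = -84*1 = -84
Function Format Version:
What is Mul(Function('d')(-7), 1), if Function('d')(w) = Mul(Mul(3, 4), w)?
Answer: -84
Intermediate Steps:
Function('d')(w) = Mul(12, w)
Mul(Function('d')(-7), 1) = Mul(Mul(12, -7), 1) = Mul(-84, 1) = -84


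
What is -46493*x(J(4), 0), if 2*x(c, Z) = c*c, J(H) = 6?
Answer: -836874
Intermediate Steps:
x(c, Z) = c²/2 (x(c, Z) = (c*c)/2 = c²/2)
-46493*x(J(4), 0) = -46493*6²/2 = -46493*36/2 = -46493*18 = -836874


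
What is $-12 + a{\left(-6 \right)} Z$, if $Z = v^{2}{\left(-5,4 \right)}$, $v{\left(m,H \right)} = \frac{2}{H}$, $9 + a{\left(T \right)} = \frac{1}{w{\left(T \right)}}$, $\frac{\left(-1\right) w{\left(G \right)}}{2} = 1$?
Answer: $- \frac{115}{8} \approx -14.375$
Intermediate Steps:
$w{\left(G \right)} = -2$ ($w{\left(G \right)} = \left(-2\right) 1 = -2$)
$a{\left(T \right)} = - \frac{19}{2}$ ($a{\left(T \right)} = -9 + \frac{1}{-2} = -9 - \frac{1}{2} = - \frac{19}{2}$)
$Z = \frac{1}{4}$ ($Z = \left(\frac{2}{4}\right)^{2} = \left(2 \cdot \frac{1}{4}\right)^{2} = \left(\frac{1}{2}\right)^{2} = \frac{1}{4} \approx 0.25$)
$-12 + a{\left(-6 \right)} Z = -12 - \frac{19}{8} = - \frac{115}{8}$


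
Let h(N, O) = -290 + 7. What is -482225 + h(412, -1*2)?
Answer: -482508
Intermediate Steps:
h(N, O) = -283
-482225 + h(412, -1*2) = -482225 - 283 = -482508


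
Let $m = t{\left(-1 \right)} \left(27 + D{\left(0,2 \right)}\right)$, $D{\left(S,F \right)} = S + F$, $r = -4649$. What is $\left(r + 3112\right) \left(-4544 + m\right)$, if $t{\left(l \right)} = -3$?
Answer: $7117847$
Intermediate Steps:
$D{\left(S,F \right)} = F + S$
$m = -87$ ($m = - 3 \left(27 + \left(2 + 0\right)\right) = - 3 \left(27 + 2\right) = \left(-3\right) 29 = -87$)
$\left(r + 3112\right) \left(-4544 + m\right) = \left(-4649 + 3112\right) \left(-4544 - 87\right) = \left(-1537\right) \left(-4631\right) = 7117847$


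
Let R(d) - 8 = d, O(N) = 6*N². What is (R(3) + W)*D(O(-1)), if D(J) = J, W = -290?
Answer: -1674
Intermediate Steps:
R(d) = 8 + d
(R(3) + W)*D(O(-1)) = ((8 + 3) - 290)*(6*(-1)²) = (11 - 290)*(6*1) = -279*6 = -1674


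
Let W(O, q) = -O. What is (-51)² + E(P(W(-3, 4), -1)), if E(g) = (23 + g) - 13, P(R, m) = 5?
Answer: 2616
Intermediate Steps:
E(g) = 10 + g
(-51)² + E(P(W(-3, 4), -1)) = (-51)² + (10 + 5) = 2601 + 15 = 2616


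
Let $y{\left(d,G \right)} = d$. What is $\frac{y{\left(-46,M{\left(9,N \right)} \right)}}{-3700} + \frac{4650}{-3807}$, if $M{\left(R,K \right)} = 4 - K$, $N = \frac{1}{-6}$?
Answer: $- \frac{2838313}{2347650} \approx -1.209$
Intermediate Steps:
$N = - \frac{1}{6} \approx -0.16667$
$\frac{y{\left(-46,M{\left(9,N \right)} \right)}}{-3700} + \frac{4650}{-3807} = - \frac{46}{-3700} + \frac{4650}{-3807} = \left(-46\right) \left(- \frac{1}{3700}\right) + 4650 \left(- \frac{1}{3807}\right) = \frac{23}{1850} - \frac{1550}{1269} = - \frac{2838313}{2347650}$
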